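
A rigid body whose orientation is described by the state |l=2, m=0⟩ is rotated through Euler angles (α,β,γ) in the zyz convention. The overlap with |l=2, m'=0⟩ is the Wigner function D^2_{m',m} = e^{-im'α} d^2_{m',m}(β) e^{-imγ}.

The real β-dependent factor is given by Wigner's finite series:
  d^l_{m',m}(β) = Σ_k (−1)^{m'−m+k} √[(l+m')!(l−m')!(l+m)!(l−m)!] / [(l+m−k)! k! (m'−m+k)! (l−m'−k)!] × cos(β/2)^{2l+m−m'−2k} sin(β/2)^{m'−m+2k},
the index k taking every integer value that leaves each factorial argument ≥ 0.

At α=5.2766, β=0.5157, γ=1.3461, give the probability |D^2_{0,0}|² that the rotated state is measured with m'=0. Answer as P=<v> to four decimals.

D^2_{0,0}(5.2766,0.5157,1.3461) = e^{-i·0·5.2766}·d^2_{0,0}(0.5157)·e^{-i·0·1.3461}. Compute d first:
With c≡cos(β/2)=0.966940 and s≡sin(β/2)=0.255002, N=[2·2·2·2]^{1/2}=4.000000
Admissible k: 0..2 (factorial args all ≥0)
  k=0: (−1)^0·4.0000/(4)·0.9669^4·0.2550^0 = +0.874176
  k=1: (−1)^1·4.0000/(1)·0.9669^2·0.2550^2 = -0.243191
  k=2: (−1)^2·4.0000/(4)·0.9669^0·0.2550^4 = +0.004228
d^2_{0,0}(0.5157) = +0.874176 -0.243191 +0.004228 = +0.635214
|D^2_{0,0}|² = |d^2_{0,0}(β)|² = (+0.635214)² = 0.403496 (the z-rotation phases have unit modulus)

P=0.4035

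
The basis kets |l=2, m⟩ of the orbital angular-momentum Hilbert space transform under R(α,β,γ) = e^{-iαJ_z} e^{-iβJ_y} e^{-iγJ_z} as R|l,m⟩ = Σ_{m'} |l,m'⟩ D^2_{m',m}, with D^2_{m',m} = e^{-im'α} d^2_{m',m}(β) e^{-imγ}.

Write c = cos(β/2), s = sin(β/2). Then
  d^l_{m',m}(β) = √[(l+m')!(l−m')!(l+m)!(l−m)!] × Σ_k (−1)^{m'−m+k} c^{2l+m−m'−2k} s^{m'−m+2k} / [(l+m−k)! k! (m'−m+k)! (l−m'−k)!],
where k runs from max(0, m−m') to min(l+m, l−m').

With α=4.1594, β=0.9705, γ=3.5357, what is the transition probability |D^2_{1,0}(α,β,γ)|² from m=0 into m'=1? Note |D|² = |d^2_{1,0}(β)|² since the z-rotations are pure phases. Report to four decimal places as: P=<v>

P=0.3259

Split into d^2_{1,0}(β=0.9705) × two z-phases.
c=cos(0.9705/2)=0.884558, s=sin(0.9705/2)=0.466430; N=√[6·1·2·2]=4.898979
Admissible k: 0..1 (factorial args all ≥0)
  k=0: (−1)^1·4.8990/(2)·0.8846^3·0.4664^1 = -0.790754
  k=1: (−1)^2·4.8990/(2)·0.8846^1·0.4664^3 = +0.219867
d^2_{1,0}(0.9705) = -0.790754 +0.219867 = -0.570886
|D^2_{1,0}|² = |d^2_{1,0}(β)|² = (-0.570886)² = 0.325911 (the z-rotation phases have unit modulus)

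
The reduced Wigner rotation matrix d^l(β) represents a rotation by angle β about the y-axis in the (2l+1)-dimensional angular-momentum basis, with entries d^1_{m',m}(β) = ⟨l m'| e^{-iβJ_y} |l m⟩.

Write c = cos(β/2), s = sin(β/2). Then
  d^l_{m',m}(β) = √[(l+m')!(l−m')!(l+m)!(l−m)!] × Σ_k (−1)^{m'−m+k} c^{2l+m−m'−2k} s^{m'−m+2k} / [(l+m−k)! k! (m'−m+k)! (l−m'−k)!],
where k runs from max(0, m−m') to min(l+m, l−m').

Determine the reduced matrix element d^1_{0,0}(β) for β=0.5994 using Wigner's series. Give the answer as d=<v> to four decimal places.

d=0.8257

d^1_{0,0}(β=0.5994) via Wigner's sum:
With c≡cos(β/2)=0.955425 and s≡sin(β/2)=0.295234, N=[1·1·1·1]^{1/2}=1.000000
The bounds max(0,m−m')=0 and min(l+m,l−m')=1 give 2 terms
  k=0: (−1)^0·1.0000/(1)·0.9554^2·0.2952^0 = +0.912837
  k=1: (−1)^1·1.0000/(1)·0.9554^0·0.2952^2 = -0.087163
d^1_{0,0}(0.5994) = +0.912837 -0.087163 = +0.825674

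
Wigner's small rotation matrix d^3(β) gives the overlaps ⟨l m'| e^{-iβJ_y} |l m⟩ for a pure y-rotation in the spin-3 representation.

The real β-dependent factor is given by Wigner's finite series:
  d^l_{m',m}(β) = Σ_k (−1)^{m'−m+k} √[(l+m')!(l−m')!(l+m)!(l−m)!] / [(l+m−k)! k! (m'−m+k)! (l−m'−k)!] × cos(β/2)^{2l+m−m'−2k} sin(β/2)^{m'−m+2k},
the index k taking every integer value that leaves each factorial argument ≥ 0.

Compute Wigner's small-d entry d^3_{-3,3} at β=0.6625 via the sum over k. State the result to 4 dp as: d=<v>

d^3_{-3,3}(β=0.6625) via Wigner's sum:
c=cos(0.6625/2)=0.945637, s=sin(0.6625/2)=0.325225; N=√[1·720·720·1]=720.000000
Admissible k: 6..6 (factorial args all ≥0)
  k=6: (−1)^0·720.0000/(720)·0.9456^0·0.3252^6 = +0.001183
d^3_{-3,3}(0.6625) = +0.001183

d=0.0012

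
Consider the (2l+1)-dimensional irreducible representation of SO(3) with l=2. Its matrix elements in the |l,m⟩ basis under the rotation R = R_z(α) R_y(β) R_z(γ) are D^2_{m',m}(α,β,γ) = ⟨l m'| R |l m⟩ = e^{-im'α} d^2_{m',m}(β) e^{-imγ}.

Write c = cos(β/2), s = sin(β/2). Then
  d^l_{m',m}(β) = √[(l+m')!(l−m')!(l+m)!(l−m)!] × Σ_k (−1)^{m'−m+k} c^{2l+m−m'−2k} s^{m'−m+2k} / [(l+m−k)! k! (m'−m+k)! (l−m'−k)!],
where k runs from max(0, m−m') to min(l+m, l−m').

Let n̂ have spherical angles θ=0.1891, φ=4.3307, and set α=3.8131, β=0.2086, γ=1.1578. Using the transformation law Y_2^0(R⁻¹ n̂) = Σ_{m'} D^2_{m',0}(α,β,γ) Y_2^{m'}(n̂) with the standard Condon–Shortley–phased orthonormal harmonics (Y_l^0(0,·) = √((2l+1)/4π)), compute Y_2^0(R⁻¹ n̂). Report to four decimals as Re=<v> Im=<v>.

Re=0.6208 Im=0.0000

Need the full column D^2_{m',0} for m'=−2..2 at α=3.8131, β=0.2086, γ=1.1578.
cos(β/2)=0.994566, sin(β/2)=0.104111
d^2_{-2,0}: single k=2 term ⇒ +0.026262;  D = +0.005931+0.025584i
d^2_{-1,0}: k∈[1..2] ⇒ +0.250884 -0.002749 = +0.248135;  D = -0.194261-0.154381i
d^2_{0,0}: k∈[0..2] ⇒ +0.978439 -0.042886 +0.000117 = +0.935670;  D = +0.935670+0.000000i
d^2_{1,0}: k∈[0..1] ⇒ -0.250884 +0.002749 = -0.248135;  D = +0.194261-0.154381i
d^2_{2,0}: single k=0 term ⇒ +0.026262;  D = +0.005931-0.025584i
Y_2^{m'}(θ=0.1891,φ=4.3307) and Σ D·Y over m':
  (+0.0059+0.0256i)·(-0.0099-0.0094i)  (-0.1943-0.1544i)·(-0.0531+0.1324i)  (+0.9357+0.0000i)·(+0.5974+0.0000i)  (+0.1943-0.1544i)·(+0.0531+0.1324i)  (+0.0059-0.0256i)·(-0.0099+0.0094i)
Y_2^0(R⁻¹ n̂) = +0.620800-0.000000i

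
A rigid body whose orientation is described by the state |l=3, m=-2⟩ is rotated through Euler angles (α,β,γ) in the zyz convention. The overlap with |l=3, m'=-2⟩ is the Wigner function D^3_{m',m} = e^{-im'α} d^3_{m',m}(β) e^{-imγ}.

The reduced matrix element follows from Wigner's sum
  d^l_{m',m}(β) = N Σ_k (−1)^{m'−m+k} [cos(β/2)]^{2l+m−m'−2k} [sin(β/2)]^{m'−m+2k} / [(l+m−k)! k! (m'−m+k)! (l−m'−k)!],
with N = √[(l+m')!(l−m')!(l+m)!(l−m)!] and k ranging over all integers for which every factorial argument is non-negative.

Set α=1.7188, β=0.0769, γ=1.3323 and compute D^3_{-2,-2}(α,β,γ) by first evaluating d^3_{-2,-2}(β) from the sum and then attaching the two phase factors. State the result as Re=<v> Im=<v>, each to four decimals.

D^3_{-2,-2}(1.7188,0.0769,1.3323) = e^{-i·-2·1.7188}·d^3_{-2,-2}(0.0769)·e^{-i·-2·1.3323}. Compute d first:
c=cos(0.0769/2)=0.999261, s=sin(0.0769/2)=0.038441; N=√[1·120·1·120]=120.000000
The bounds max(0,m−m')=0 and min(l+m,l−m')=1 give 2 terms
  k=0: (−1)^0·120.0000/(120)·0.9993^6·0.0384^0 = +0.995574
  k=1: (−1)^1·120.0000/(24)·0.9993^4·0.0384^2 = -0.007367
d^3_{-2,-2}(0.0769) = +0.995574 -0.007367 = +0.988207
Attach z-rotation phases: D = e^{-i(-2)(1.7188)}·(+0.988207)·e^{-i(-2)(1.3323)} = +0.972066-0.177876i

Re=0.9721 Im=-0.1779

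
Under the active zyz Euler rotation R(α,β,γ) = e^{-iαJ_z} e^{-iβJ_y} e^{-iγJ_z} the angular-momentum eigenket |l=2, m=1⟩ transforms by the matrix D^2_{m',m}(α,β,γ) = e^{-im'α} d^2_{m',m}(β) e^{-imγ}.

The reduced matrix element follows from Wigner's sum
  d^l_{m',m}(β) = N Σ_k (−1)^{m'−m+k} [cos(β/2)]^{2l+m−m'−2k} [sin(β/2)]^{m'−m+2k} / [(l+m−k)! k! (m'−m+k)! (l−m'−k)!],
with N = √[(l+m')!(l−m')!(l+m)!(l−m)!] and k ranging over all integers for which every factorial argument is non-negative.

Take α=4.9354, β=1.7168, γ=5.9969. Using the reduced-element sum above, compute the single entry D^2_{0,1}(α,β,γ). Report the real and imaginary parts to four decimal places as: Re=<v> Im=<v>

Re=-0.1691 Im=-0.0498

D^2_{0,1}(4.9354,1.7168,5.9969) = e^{-i·0·4.9354}·d^2_{0,1}(1.7168)·e^{-i·1·5.9969}. Compute d first:
Half-angle: c=0.653649, s=0.756798. N=√(2·2·6·1)=4.898979
k: max(0,(1)−(0))=1 … min(2+(1),2−(0))=2
  k=1: (−1)^0·4.8990/(2)·0.6536^3·0.7568^1 = +0.517714
  k=2: (−1)^1·4.8990/(2)·0.6536^1·0.7568^3 = -0.694000
d^2_{0,1}(1.7168) = +0.517714 -0.694000 = -0.176287
Attach z-rotation phases: D = e^{-i(0)(4.9354)}·(-0.176287)·e^{-i(1)(5.9969)} = -0.169112-0.049782i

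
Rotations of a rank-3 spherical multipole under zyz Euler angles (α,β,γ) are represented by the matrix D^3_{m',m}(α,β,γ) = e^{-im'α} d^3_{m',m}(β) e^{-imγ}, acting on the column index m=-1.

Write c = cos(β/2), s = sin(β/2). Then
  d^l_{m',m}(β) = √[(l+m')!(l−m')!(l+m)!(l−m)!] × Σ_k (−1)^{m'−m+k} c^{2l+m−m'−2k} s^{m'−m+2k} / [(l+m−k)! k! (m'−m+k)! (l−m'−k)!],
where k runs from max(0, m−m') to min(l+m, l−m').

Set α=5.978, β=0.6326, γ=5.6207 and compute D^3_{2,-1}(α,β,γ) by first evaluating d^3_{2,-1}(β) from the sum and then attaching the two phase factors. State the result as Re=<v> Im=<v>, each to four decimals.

Re=-0.1544 Im=0.0081

Split into d^3_{2,-1}(β=0.6326) × two z-phases.
With c≡cos(β/2)=0.950393 and s≡sin(β/2)=0.311052, N=[120·1·2·24]^{1/2}=75.894664
k: max(0,(-1)−(2))=0 … min(3+(-1),3−(2))=1
  k=0: (−1)^3·75.8947/(12)·0.9504^3·0.3111^3 = -0.163395
  k=1: (−1)^4·75.8947/(24)·0.9504^1·0.3111^5 = +0.008751
d^3_{2,-1}(0.6326) = -0.163395 +0.008751 = -0.154644
D = (+0.819436+0.573171i)·(-0.154644)·(+0.788466-0.615078i) = -0.154434+0.008056i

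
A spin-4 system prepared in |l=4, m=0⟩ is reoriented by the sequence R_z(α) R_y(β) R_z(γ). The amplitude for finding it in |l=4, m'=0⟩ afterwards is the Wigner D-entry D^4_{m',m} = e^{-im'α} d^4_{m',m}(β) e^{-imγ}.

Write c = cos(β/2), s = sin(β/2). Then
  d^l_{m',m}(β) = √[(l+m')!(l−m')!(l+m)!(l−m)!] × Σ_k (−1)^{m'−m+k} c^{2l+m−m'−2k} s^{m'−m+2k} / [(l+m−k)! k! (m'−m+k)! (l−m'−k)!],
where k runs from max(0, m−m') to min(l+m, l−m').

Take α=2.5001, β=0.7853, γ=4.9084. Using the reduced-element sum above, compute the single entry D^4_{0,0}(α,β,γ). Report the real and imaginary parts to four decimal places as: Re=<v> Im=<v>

Re=-0.4062 Im=0.0000

Split into d^4_{0,0}(β=0.7853) × two z-phases.
Half-angle: c=0.923898, s=0.382638. N=√(24·24·24·24)=576.000000
k: max(0,(0)−(0))=0 … min(4+(0),4−(0))=4
  k=0: (−1)^0·576.0000/(576)·0.9239^8·0.3826^0 = +0.530876
  k=1: (−1)^1·576.0000/(36)·0.9239^6·0.3826^2 = -1.456939
  k=2: (−1)^2·576.0000/(16)·0.9239^4·0.3826^4 = +0.562279
  k=3: (−1)^3·576.0000/(36)·0.9239^2·0.3826^6 = -0.042864
  k=4: (−1)^4·576.0000/(576)·0.9239^0·0.3826^8 = +0.000460
d^4_{0,0}(0.7853) = +0.530876 -1.456939 +0.562279 -0.042864 +0.000460 = -0.406189
Phases: e^{-i·(0)·2.5001}=+1.000000+0.000000i, e^{-i·(0)·4.9084}=+1.000000+0.000000i ⇒ D=-0.406189+0.000000i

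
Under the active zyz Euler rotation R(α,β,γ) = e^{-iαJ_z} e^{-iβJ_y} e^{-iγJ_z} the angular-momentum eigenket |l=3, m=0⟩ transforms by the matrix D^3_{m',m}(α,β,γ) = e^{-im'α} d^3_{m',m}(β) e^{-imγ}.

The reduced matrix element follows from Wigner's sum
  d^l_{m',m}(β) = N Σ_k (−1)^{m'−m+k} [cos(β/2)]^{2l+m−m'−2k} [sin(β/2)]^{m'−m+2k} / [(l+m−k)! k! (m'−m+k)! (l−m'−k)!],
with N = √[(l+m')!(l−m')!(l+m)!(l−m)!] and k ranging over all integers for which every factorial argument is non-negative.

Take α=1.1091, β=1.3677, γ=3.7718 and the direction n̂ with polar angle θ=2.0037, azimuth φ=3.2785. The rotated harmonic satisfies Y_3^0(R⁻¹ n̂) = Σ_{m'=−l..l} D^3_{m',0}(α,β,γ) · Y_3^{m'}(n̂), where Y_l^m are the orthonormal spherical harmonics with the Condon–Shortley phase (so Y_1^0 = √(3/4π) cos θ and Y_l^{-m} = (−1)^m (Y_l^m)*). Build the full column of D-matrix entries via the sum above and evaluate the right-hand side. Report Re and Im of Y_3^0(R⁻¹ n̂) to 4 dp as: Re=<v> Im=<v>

Re=0.2809 Im=0.0000

Need the full column D^3_{m',0} for m'=−3..3 at α=1.1091, β=1.3677, γ=3.7718.
cos(β/2)=0.775146, sin(β/2)=0.631782
d^3_{-3,0}: single k=3 term ⇒ +0.525252;  D = -0.516220-0.096983i
d^3_{-2,0}: k∈[2..3] ⇒ +0.789277 -0.524320 = +0.264957;  D = -0.159800+0.211343i
d^3_{-1,0}: k∈[1..3] ⇒ +0.612457 -1.220575 +0.270278 = -0.337840;  D = -0.150497-0.302467i
d^3_{0,0}: k∈[0..3] ⇒ +0.216921 -1.296914 +0.861546 -0.063592 = -0.282039;  D = -0.282039+0.000000i
d^3_{1,0}: k∈[0..2] ⇒ -0.612457 +1.220575 -0.270278 = +0.337840;  D = +0.150497-0.302467i
d^3_{2,0}: k∈[0..1] ⇒ +0.789277 -0.524320 = +0.264957;  D = -0.159800-0.211343i
d^3_{3,0}: single k=0 term ⇒ -0.525252;  D = +0.516220-0.096983i
Y_3^{m'}(θ=2.0037,φ=3.2785) and Σ D·Y over m':
  (-0.5162-0.0970i)·(-0.2861+0.1246i)  (-0.1598+0.2113i)·(-0.3401+0.0955i)  (-0.1505-0.3025i)·(+0.0349-0.0048i)  (-0.2820+0.0000i)·(+0.3319+0.0000i)  (+0.1505-0.3025i)·(-0.0349-0.0048i)  (-0.1598-0.2113i)·(-0.3401-0.0955i)  (+0.5162-0.0970i)·(+0.2861+0.1246i)
Y_3^0(R⁻¹ n̂) = +0.280884+0.000000i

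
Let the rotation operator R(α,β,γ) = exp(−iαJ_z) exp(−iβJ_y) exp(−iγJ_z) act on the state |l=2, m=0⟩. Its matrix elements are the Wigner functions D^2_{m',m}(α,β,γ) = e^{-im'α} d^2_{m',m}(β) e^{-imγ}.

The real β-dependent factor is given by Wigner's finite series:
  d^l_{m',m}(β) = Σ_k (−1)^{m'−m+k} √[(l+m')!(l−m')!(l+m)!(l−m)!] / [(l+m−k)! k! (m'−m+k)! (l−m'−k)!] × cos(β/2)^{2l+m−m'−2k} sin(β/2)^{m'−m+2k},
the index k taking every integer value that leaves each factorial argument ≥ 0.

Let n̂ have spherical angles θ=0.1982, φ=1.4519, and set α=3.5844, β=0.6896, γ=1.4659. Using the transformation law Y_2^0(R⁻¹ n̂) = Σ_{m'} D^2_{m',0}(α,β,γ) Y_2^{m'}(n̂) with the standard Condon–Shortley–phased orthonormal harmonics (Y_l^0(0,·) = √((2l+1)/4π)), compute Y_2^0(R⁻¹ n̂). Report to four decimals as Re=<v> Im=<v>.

Need the full column D^2_{m',0} for m'=−2..2 at α=3.5844, β=0.6896, γ=1.4659.
cos(β/2)=0.941143, sin(β/2)=0.338008
d^2_{-2,0}: single k=2 term ⇒ +0.247880;  D = +0.156862+0.191935i
d^2_{-1,0}: k∈[1..2] ⇒ +0.690192 -0.089025 = +0.601167;  D = -0.543186-0.257587i
d^2_{0,0}: k∈[0..2] ⇒ +0.784554 -0.404787 +0.013053 = +0.392820;  D = +0.392820+0.000000i
d^2_{1,0}: k∈[0..1] ⇒ -0.690192 +0.089025 = -0.601167;  D = +0.543186-0.257587i
d^2_{2,0}: single k=0 term ⇒ +0.247880;  D = +0.156862-0.191935i
Y_2^{m'}(θ=0.1982,φ=1.4519) and Σ D·Y over m':
  (+0.1569+0.1919i)·(-0.0146-0.0035i)  (-0.5432-0.2576i)·(+0.0177-0.1481i)  (+0.3928+0.0000i)·(+0.5941+0.0000i)  (+0.5432-0.2576i)·(-0.0177-0.1481i)  (+0.1569-0.1919i)·(-0.0146+0.0035i)
Y_2^0(R⁻¹ n̂) = +0.134652+0.000000i

Re=0.1347 Im=0.0000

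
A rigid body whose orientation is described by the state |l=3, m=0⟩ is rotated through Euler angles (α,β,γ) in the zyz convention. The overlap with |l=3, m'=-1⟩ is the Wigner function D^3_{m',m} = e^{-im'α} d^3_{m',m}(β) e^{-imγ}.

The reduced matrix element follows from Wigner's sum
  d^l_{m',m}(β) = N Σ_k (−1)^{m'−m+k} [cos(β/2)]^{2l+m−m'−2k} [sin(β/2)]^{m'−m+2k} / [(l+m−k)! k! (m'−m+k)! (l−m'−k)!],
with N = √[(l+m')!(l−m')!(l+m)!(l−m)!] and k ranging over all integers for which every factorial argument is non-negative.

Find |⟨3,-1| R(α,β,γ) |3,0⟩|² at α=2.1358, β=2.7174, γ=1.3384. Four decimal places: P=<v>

P=0.3158

D^3_{-1,0}(2.1358,2.7174,1.3384) = e^{-i·-1·2.1358}·d^3_{-1,0}(2.7174)·e^{-i·0·1.3384}. Compute d first:
c=cos(2.7174/2)=0.210510, s=sin(2.7174/2)=0.977592; N=√[2·24·6·6]=41.569219
The bounds max(0,m−m')=1 and min(l+m,l−m')=3 give 3 terms
  k=1: (−1)^0·41.5692/(12)·0.2105^5·0.9776^1 = +0.001400
  k=2: (−1)^1·41.5692/(4)·0.2105^3·0.9776^3 = -0.090573
  k=3: (−1)^2·41.5692/(12)·0.2105^1·0.9776^5 = +0.651104
d^3_{-1,0}(2.7174) = +0.001400 -0.090573 +0.651104 = +0.561931
|D^3_{-1,0}|² = |d^3_{-1,0}(β)|² = (+0.561931)² = 0.315766 (the z-rotation phases have unit modulus)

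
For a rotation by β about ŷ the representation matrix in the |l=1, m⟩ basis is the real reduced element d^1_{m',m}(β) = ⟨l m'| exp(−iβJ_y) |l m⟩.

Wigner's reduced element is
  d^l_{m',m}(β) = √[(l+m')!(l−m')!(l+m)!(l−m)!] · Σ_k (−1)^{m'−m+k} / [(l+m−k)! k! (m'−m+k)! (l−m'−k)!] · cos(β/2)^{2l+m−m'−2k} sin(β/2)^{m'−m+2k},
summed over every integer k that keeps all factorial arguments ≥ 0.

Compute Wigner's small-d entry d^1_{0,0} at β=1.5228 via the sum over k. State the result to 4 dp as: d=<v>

d^1_{0,0}(β=1.5228) via Wigner's sum:
Half-angle: c=0.723871, s=0.689936. N=√(1·1·1·1)=1.000000
k∈{0,1} keeps every argument non-negative
  k=0: (−1)^0·1.0000/(1)·0.7239^2·0.6899^0 = +0.523989
  k=1: (−1)^1·1.0000/(1)·0.7239^0·0.6899^2 = -0.476011
d^1_{0,0}(1.5228) = +0.523989 -0.476011 = +0.047978

d=0.0480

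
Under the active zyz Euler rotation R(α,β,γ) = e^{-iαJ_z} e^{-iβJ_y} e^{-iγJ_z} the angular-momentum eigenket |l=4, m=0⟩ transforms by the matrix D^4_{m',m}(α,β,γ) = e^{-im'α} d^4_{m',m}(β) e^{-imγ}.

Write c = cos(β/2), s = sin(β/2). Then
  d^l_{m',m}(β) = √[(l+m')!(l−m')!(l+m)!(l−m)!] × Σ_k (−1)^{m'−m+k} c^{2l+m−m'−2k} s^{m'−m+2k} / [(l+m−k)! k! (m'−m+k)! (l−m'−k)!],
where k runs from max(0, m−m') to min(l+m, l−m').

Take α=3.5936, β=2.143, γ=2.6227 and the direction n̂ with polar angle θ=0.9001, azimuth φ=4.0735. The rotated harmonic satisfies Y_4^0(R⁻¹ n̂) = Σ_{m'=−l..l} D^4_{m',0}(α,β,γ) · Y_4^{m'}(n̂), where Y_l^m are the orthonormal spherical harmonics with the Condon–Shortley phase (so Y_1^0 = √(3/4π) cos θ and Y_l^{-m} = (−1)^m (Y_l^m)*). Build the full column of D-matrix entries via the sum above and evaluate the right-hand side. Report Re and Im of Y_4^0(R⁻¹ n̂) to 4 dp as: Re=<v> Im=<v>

Re=0.1366 Im=0.0000

Need the full column D^4_{m',0} for m'=−4..4 at α=3.5936, β=2.143, γ=2.6227.
cos(β/2)=0.478808, sin(β/2)=0.877920
d^4_{-4,0}: single k=4 term ⇒ +0.261224;  D = -0.061391+0.253908i
d^4_{-3,0}: k∈[3..4] ⇒ +0.201481 -0.677364 = -0.475882;  D = +0.101423+0.464949i
d^4_{-2,0}: k∈[2..4] ⇒ +0.088105 -0.789868 +0.995801 = +0.294038;  D = +0.181851+0.231060i
d^4_{-1,0}: k∈[1..4] ⇒ +0.022652 -0.456917 +1.536116 -0.860716 = +0.241135;  D = -0.216919-0.105321i
d^4_{0,0}: k∈[0..4] ⇒ +0.002762 -0.148593 +1.124001 -1.679467 +0.352889 = -0.348406;  D = -0.348406+0.000000i
d^4_{1,0}: k∈[0..3] ⇒ -0.022652 +0.456917 -1.536116 +0.860716 = -0.241135;  D = +0.216919-0.105321i
d^4_{2,0}: k∈[0..2] ⇒ +0.088105 -0.789868 +0.995801 = +0.294038;  D = +0.181851-0.231060i
d^4_{3,0}: k∈[0..1] ⇒ -0.201481 +0.677364 = +0.475882;  D = -0.101423+0.464949i
d^4_{4,0}: single k=0 term ⇒ +0.261224;  D = -0.061391-0.253908i
Y_4^{m'}(θ=0.9001,φ=4.0735) and Σ D·Y over m':
  (-0.0614+0.2539i)·(-0.1389+0.0922i)  (+0.1014+0.4649i)·(+0.3519+0.1268i)  (+0.1819+0.2311i)·(-0.1011-0.3349i)  (-0.2169-0.1053i)·(+0.0406-0.0547i)  (-0.3484+0.0000i)·(-0.3561+0.0000i)  (+0.2169-0.1053i)·(-0.0406-0.0547i)  (+0.1819-0.2311i)·(-0.1011+0.3349i)  (-0.1014+0.4649i)·(-0.3519+0.1268i)  (-0.0614-0.2539i)·(-0.1389-0.0922i)
Y_4^0(R⁻¹ n̂) = +0.136637+0.000000i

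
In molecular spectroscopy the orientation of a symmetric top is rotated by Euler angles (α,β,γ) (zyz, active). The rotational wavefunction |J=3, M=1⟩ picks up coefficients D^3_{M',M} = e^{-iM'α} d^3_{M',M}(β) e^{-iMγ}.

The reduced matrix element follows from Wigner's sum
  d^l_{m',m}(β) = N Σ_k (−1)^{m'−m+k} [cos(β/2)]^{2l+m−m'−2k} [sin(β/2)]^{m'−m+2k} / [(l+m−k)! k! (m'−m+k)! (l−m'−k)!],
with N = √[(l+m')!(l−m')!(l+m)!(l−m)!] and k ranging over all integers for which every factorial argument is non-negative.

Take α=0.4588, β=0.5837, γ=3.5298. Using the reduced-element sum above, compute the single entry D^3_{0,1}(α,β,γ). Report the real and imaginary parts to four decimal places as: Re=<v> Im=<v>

D^3_{0,1}(0.4588,0.5837,3.5298) = e^{-i·0·0.4588}·d^3_{0,1}(0.5837)·e^{-i·1·3.5298}. Compute d first:
c=cos(0.5837/2)=0.957713, s=sin(0.5837/2)=0.287724; N=√[6·6·24·2]=41.569219
k∈{1,2,3} keeps every argument non-negative
  k=1: (−1)^0·41.5692/(12)·0.9577^5·0.2877^1 = +0.803054
  k=2: (−1)^1·41.5692/(4)·0.9577^3·0.2877^3 = -0.217445
  k=3: (−1)^2·41.5692/(12)·0.9577^1·0.2877^5 = +0.006542
d^3_{0,1}(0.5837) = +0.803054 -0.217445 +0.006542 = +0.592152
Attach z-rotation phases: D = e^{-i(0)(0.4588)}·(+0.592152)·e^{-i(1)(3.5298)} = -0.548089+0.224147i

Re=-0.5481 Im=0.2241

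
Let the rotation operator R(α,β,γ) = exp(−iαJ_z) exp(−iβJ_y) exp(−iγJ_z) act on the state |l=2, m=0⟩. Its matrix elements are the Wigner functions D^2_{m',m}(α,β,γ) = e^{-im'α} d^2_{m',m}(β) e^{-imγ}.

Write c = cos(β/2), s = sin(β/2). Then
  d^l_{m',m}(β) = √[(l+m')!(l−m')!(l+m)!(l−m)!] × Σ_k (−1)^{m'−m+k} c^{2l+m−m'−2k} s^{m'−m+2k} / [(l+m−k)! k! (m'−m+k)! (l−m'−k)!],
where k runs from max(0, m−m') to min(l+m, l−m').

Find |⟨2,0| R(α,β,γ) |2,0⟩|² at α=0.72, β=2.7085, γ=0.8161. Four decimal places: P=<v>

P=0.5414

Split into d^2_{0,0}(β=2.7085) × two z-phases.
Half-angle: c=0.214858, s=0.976645. N=√(2·2·2·2)=4.000000
Admissible k: 0..2 (factorial args all ≥0)
  k=0: (−1)^0·4.0000/(4)·0.2149^4·0.9766^0 = +0.002131
  k=1: (−1)^1·4.0000/(1)·0.2149^2·0.9766^2 = -0.176131
  k=2: (−1)^2·4.0000/(4)·0.2149^0·0.9766^4 = +0.909803
d^2_{0,0}(2.7085) = +0.002131 -0.176131 +0.909803 = +0.735803
|D^2_{0,0}|² = |d^2_{0,0}(β)|² = (+0.735803)² = 0.541406 (the z-rotation phases have unit modulus)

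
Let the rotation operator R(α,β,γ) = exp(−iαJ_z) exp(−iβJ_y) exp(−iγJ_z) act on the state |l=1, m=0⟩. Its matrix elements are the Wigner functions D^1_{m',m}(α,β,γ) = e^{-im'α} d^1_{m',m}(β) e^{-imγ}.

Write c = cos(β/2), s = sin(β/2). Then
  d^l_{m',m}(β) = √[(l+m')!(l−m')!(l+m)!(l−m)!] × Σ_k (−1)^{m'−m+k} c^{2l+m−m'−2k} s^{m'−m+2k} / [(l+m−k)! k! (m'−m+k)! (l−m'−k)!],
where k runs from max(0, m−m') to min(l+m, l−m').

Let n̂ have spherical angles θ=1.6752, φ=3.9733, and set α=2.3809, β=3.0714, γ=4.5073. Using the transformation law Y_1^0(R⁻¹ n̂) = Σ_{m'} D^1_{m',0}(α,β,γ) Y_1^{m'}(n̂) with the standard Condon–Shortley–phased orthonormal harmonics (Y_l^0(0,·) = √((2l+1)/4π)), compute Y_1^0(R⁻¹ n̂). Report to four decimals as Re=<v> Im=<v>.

Re=0.0501 Im=0.0000

Need the full column D^1_{m',0} for m'=−1..1 at α=2.3809, β=3.0714, γ=4.5073.
cos(β/2)=0.035089, sin(β/2)=0.999384
d^1_{-1,0}: single k=1 term ⇒ +0.049593;  D = -0.035923+0.034191i
d^1_{0,0}: k∈[0..1] ⇒ +0.001231 -0.998769 = -0.997538;  D = -0.997538+0.000000i
d^1_{1,0}: single k=0 term ⇒ -0.049593;  D = +0.035923+0.034191i
Y_1^{m'}(θ=1.6752,φ=3.9733) and Σ D·Y over m':
  (-0.0359+0.0342i)·(-0.2315+0.2540i)  (-0.9975+0.0000i)·(-0.0509+0.0000i)  (+0.0359+0.0342i)·(+0.2315+0.2540i)
Y_1^0(R⁻¹ n̂) = +0.050058+0.000000i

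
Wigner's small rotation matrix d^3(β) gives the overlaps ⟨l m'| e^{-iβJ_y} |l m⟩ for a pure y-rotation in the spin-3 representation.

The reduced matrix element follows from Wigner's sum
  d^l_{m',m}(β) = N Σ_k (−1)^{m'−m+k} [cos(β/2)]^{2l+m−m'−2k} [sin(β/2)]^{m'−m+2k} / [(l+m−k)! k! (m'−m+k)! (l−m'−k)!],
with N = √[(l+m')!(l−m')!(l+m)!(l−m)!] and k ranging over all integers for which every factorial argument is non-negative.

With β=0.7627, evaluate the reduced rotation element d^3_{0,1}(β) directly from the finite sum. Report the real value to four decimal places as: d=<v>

d^3_{0,1}(β=0.7627) via Wigner's sum:
c=cos(0.7627/2)=0.928163, s=sin(0.7627/2)=0.372174; N=√[6·6·24·2]=41.569219
The bounds max(0,m−m')=1 and min(l+m,l−m')=3 give 3 terms
  k=1: (−1)^0·41.5692/(12)·0.9282^5·0.3722^1 = +0.888092
  k=2: (−1)^1·41.5692/(4)·0.9282^3·0.3722^3 = -0.428373
  k=3: (−1)^2·41.5692/(12)·0.9282^1·0.3722^5 = +0.022959
d^3_{0,1}(0.7627) = +0.888092 -0.428373 +0.022959 = +0.482677

d=0.4827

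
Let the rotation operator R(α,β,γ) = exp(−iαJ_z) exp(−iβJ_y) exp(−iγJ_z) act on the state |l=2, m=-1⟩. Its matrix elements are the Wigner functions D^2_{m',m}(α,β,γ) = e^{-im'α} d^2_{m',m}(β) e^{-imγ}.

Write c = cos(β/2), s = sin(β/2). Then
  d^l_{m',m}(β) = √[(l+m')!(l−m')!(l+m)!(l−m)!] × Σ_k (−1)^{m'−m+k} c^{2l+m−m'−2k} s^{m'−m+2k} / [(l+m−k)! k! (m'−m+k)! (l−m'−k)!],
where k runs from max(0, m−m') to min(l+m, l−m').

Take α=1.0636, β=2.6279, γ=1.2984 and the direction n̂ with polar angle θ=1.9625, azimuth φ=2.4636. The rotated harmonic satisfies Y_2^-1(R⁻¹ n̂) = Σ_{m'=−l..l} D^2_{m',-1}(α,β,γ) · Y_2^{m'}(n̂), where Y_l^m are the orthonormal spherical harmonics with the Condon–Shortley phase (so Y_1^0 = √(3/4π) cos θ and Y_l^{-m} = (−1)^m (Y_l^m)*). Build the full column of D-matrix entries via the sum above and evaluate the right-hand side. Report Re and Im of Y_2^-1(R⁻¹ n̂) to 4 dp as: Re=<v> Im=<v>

Re=0.2820 Im=-0.0621

Need the full column D^2_{m',-1} for m'=−2..2 at α=1.0636, β=2.6279, γ=1.2984.
cos(β/2)=0.254032, sin(β/2)=0.967196
d^2_{-2,-1}: single k=1 term ⇒ +0.031711;  D = -0.030441-0.008886i
d^2_{-1,-1}: k∈[0..1] ⇒ +0.004164 -0.181103 = -0.176939;  D = +0.125839-0.124386i
d^2_{0,-1}: k∈[0..1] ⇒ -0.038838 +0.562998 = +0.524160;  D = +0.141020+0.504834i
d^2_{1,-1}: k∈[0..1] ⇒ +0.181103 -0.875100 = -0.693997;  D = -0.674955-0.161457i
d^2_{2,-1}: single k=0 term ⇒ -0.459686;  D = -0.310638+0.338844i
Y_2^{m'}(θ=1.9625,φ=2.4636) and Σ D·Y over m':
  (-0.0304-0.0089i)·(+0.0703+0.3224i)  (+0.1258-0.1244i)·(+0.2123+0.1710i)  (+0.1410+0.5048i)·(-0.1775+0.0000i)  (-0.6750-0.1615i)·(-0.2123+0.1710i)  (-0.3106+0.3388i)·(+0.0703-0.3224i)
Y_2^-1(R⁻¹ n̂) = +0.281970-0.062078i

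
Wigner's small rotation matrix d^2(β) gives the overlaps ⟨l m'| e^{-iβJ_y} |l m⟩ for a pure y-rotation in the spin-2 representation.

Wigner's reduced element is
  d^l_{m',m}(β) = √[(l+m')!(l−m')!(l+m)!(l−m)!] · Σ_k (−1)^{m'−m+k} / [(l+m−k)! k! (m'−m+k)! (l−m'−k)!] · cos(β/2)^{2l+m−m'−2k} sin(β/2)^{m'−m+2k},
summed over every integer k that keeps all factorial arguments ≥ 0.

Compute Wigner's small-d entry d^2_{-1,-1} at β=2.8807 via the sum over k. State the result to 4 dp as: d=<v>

d^2_{-1,-1}(β=2.8807) via Wigner's sum:
With c≡cos(β/2)=0.130077 and s≡sin(β/2)=0.991504, N=[1·6·1·6]^{1/2}=6.000000
k: max(0,(-1)−(-1))=0 … min(2+(-1),2−(-1))=1
  k=0: (−1)^0·6.0000/(6)·0.1301^4·0.9915^0 = +0.000286
  k=1: (−1)^1·6.0000/(2)·0.1301^2·0.9915^2 = -0.049901
d^2_{-1,-1}(2.8807) = +0.000286 -0.049901 = -0.049615

d=-0.0496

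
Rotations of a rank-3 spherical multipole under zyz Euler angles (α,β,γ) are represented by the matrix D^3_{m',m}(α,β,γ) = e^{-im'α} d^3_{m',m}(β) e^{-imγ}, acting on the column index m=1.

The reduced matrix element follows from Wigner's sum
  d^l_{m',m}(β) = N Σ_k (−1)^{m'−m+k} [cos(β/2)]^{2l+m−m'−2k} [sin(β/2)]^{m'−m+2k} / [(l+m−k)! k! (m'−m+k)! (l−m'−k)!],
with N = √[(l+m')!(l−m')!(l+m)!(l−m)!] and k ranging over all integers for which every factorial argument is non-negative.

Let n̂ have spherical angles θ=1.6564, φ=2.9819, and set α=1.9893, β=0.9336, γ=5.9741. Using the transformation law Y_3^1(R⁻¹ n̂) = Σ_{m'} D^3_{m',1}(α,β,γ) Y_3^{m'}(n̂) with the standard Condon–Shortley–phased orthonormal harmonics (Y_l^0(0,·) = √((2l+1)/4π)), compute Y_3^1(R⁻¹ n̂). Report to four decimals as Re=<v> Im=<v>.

Need the full column D^3_{m',1} for m'=−3..3 at α=1.9893, β=0.9336, γ=5.9741.
cos(β/2)=0.893013, sin(β/2)=0.450031
d^3_{-3,1}: single k=4 term ⇒ +0.126687;  D = +0.126684-0.000785i
d^3_{-2,1}: k∈[3..4] ⇒ +0.410516 -0.052128 = +0.358388;  D = -0.147674-0.326550i
d^3_{-1,1}: k∈[2..4] ⇒ +0.772800 -0.261683 +0.008307 = +0.519424;  D = -0.345454+0.387896i
d^3_{0,1}: k∈[1..3] ⇒ +0.885364 -0.674547 +0.057103 = +0.267920;  D = +0.255224+0.081498i
d^3_{1,1}: k∈[0..2] ⇒ +0.507162 -1.030400 +0.196262 = -0.326976;  D = +0.035706+0.325021i
d^3_{2,1}: k∈[0..1] ⇒ -0.808223 +0.410516 = -0.397707;  D = +0.343561-0.200340i
d^3_{3,1}: single k=0 term ⇒ +0.498840;  D = +0.404725+0.291615i
Y_3^{m'}(θ=1.6564,φ=2.9819) and Σ D·Y over m':
  (+0.1267-0.0008i)·(-0.3662-0.1902i)  (-0.1477-0.3265i)·(-0.0824-0.0272i)  (-0.3455+0.3879i)·(+0.3063+0.0493i)  (+0.2552+0.0815i)·(+0.0946+0.0000i)  (+0.0357+0.3250i)·(-0.3063+0.0493i)  (+0.3436-0.2003i)·(-0.0824+0.0272i)  (+0.4047+0.2916i)·(+0.3662-0.1902i)
Y_3^1(R⁻¹ n̂) = +0.009792+0.074446i

Re=0.0098 Im=0.0744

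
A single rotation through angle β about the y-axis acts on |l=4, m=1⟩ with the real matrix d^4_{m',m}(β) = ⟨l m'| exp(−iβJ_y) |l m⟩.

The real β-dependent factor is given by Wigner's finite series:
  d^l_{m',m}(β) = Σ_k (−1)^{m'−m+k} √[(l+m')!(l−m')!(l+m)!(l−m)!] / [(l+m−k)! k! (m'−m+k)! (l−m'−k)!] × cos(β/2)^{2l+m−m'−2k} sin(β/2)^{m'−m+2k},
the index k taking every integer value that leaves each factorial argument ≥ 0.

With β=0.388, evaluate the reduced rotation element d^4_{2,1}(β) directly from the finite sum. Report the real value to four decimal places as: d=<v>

d=-0.5817

d^4_{2,1}(β=0.388) via Wigner's sum:
c=cos(0.388/2)=0.981241, s=sin(0.388/2)=0.192785; N=√[720·2·120·6]=1018.233765
k∈{0,1,2} keeps every argument non-negative
  k=0: (−1)^1·1018.2338/(240)·0.9812^7·0.1928^1 = -0.716374
  k=1: (−1)^2·1018.2338/(48)·0.9812^5·0.1928^3 = +0.138263
  k=2: (−1)^3·1018.2338/(72)·0.9812^3·0.1928^5 = -0.003558
d^4_{2,1}(0.388) = -0.716374 +0.138263 -0.003558 = -0.581669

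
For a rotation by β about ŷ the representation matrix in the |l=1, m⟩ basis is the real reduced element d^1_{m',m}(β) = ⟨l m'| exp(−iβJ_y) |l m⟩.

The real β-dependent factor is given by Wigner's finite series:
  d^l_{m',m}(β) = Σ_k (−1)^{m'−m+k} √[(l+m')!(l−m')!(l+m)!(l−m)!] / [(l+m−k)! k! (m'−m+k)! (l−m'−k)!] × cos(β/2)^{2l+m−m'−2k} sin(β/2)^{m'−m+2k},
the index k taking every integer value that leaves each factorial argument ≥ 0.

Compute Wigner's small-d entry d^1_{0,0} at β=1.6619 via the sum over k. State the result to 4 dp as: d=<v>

d=-0.0910

d^1_{0,0}(β=1.6619) via Wigner's sum:
Half-angle: c=0.674174, s=0.738572. N=√(1·1·1·1)=1.000000
Admissible k: 0..1 (factorial args all ≥0)
  k=0: (−1)^0·1.0000/(1)·0.6742^2·0.7386^0 = +0.454511
  k=1: (−1)^1·1.0000/(1)·0.6742^0·0.7386^2 = -0.545489
d^1_{0,0}(1.6619) = +0.454511 -0.545489 = -0.090978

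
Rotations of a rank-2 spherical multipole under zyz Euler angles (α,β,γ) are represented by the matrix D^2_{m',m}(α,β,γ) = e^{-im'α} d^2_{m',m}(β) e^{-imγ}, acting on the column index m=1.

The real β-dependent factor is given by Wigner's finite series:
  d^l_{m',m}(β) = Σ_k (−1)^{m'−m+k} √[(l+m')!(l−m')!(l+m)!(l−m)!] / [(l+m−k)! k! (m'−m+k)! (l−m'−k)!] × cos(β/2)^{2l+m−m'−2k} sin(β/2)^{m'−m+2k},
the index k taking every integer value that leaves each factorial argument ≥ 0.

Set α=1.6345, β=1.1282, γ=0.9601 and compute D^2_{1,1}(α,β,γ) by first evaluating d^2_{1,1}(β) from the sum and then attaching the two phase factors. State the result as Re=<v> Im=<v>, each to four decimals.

D^2_{1,1}(1.6345,1.1282,0.9601) = e^{-i·1·1.6345}·d^2_{1,1}(1.1282)·e^{-i·1·0.9601}. Compute d first:
c=cos(1.1282/2)=0.845070, s=sin(1.1282/2)=0.534655; N=√[6·1·6·1]=6.000000
Admissible k: 0..1 (factorial args all ≥0)
  k=0: (−1)^0·6.0000/(6)·0.8451^4·0.5347^0 = +0.510001
  k=1: (−1)^1·6.0000/(2)·0.8451^2·0.5347^2 = -0.612428
d^2_{1,1}(1.1282) = +0.510001 -0.612428 = -0.102427
Attach z-rotation phases: D = e^{-i(1)(1.6345)}·(-0.102427)·e^{-i(1)(0.9601)} = +0.087482+0.053274i

Re=0.0875 Im=0.0533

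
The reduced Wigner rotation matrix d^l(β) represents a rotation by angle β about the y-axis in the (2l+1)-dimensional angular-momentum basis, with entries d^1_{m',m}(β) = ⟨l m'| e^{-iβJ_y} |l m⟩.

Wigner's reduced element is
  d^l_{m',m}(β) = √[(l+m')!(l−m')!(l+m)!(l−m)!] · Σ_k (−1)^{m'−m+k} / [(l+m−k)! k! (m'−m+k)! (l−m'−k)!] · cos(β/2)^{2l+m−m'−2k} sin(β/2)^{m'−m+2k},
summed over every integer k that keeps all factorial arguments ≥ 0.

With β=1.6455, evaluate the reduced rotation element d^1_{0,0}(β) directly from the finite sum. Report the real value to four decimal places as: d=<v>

d=-0.0746

d^1_{0,0}(β=1.6455) via Wigner's sum:
c=cos(1.6455/2)=0.680208, s=sin(1.6455/2)=0.733019; N=√[1·1·1·1]=1.000000
k: max(0,(0)−(0))=0 … min(1+(0),1−(0))=1
  k=0: (−1)^0·1.0000/(1)·0.6802^2·0.7330^0 = +0.462683
  k=1: (−1)^1·1.0000/(1)·0.6802^0·0.7330^2 = -0.537317
d^1_{0,0}(1.6455) = +0.462683 -0.537317 = -0.074634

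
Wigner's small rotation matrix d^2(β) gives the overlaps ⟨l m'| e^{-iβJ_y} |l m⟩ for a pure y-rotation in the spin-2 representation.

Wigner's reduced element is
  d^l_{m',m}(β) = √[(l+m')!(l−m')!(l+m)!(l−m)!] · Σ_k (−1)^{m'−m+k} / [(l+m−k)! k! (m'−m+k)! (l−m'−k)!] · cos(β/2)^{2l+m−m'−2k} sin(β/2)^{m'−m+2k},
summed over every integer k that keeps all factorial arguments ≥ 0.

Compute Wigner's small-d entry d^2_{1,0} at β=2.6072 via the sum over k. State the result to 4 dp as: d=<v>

d^2_{1,0}(β=2.6072) via Wigner's sum:
c=cos(2.6072/2)=0.264028, s=sin(2.6072/2)=0.964515; N=√[6·1·2·2]=4.898979
Admissible k: 0..1 (factorial args all ≥0)
  k=0: (−1)^1·4.8990/(2)·0.2640^3·0.9645^1 = -0.043485
  k=1: (−1)^2·4.8990/(2)·0.2640^1·0.9645^3 = +0.580301
d^2_{1,0}(2.6072) = -0.043485 +0.580301 = +0.536816

d=0.5368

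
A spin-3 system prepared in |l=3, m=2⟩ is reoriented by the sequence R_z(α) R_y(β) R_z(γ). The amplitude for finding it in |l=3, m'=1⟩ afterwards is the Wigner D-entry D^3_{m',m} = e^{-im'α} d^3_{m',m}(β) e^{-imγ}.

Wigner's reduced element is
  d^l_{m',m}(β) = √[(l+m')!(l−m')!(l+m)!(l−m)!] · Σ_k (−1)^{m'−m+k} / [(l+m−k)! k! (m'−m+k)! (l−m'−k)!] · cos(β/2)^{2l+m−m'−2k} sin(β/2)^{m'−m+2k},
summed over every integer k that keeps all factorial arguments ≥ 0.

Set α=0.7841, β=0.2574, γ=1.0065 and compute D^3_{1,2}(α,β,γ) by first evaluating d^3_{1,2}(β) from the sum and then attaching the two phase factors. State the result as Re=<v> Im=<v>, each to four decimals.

D^3_{1,2}(0.7841,0.2574,1.0065) = e^{-i·1·0.7841}·d^3_{1,2}(0.2574)·e^{-i·2·1.0065}. Compute d first:
With c≡cos(β/2)=0.991730 and s≡sin(β/2)=0.128345, N=[24·2·120·1]^{1/2}=75.894664
k∈{1,2} keeps every argument non-negative
  k=1: (−1)^0·75.8947/(24)·0.9917^5·0.1283^1 = +0.389355
  k=2: (−1)^1·75.8947/(12)·0.9917^3·0.1283^3 = -0.013042
d^3_{1,2}(0.2574) = +0.389355 -0.013042 = +0.376313
Phases: e^{-i·(1)·0.7841}=+0.708024-0.706188i, e^{-i·(2)·1.0065}=-0.427932-0.903811i ⇒ D=-0.354203-0.127088i

Re=-0.3542 Im=-0.1271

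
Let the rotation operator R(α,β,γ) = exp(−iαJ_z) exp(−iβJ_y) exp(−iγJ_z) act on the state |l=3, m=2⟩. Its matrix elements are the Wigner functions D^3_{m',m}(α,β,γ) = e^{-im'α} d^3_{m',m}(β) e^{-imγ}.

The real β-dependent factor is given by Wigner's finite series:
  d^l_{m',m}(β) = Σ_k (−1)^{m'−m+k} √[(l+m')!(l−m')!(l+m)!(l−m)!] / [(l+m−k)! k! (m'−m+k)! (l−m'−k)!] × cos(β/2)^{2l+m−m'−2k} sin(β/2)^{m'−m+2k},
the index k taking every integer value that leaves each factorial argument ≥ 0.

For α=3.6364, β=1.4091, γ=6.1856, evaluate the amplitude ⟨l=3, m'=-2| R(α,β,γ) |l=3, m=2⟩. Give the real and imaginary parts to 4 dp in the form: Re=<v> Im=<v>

Split into d^3_{-2,2}(β=1.4091) × two z-phases.
c=cos(1.4091/2)=0.761903, s=sin(1.4091/2)=0.647691; N=√[1·120·120·1]=120.000000
k: max(0,(2)−(-2))=4 … min(3+(2),3−(-2))=5
  k=4: (−1)^0·120.0000/(24)·0.7619^2·0.6477^4 = +0.510788
  k=5: (−1)^1·120.0000/(120)·0.7619^0·0.6477^6 = -0.073826
d^3_{-2,2}(1.4091) = +0.510788 -0.073826 = +0.436963
Phases: e^{-i·(-2)·3.6364}=+0.549012+0.835815i, e^{-i·(2)·6.1856}=+0.981015+0.193934i ⇒ D=+0.164515+0.404810i

Re=0.1645 Im=0.4048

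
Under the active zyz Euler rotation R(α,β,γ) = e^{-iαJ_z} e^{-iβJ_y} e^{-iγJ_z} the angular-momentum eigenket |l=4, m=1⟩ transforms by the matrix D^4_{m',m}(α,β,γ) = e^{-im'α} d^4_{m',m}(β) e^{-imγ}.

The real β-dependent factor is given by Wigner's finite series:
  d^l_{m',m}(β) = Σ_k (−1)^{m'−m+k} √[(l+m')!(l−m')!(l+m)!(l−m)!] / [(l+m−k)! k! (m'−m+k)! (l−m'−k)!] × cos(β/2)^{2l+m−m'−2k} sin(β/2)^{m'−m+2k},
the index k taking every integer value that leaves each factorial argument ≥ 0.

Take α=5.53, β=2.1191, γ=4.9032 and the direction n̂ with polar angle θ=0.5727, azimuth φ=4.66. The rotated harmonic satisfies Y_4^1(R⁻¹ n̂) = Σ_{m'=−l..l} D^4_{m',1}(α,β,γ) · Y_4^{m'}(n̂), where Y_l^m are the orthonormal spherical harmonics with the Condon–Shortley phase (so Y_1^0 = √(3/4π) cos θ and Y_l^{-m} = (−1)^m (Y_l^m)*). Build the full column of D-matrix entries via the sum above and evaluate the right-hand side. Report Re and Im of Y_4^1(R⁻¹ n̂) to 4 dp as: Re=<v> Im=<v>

Need the full column D^4_{m',1} for m'=−4..4 at α=5.53, β=2.1191, γ=4.9032.
cos(β/2)=0.489265, sin(β/2)=0.872135
d^4_{-4,1}: single k=5 term ⇒ +0.442227;  D = -0.027383-0.441378i
d^4_{-3,1}: k∈[4..5] ⇒ +0.438561 -0.836106 = -0.397545;  D = -0.253428+0.306295i
d^4_{-2,1}: k∈[3..5] ⇒ +0.263018 -1.253595 +0.796650 = -0.193927;  D = -0.192380+0.024444i
d^4_{-1,1}: k∈[2..5] ⇒ +0.104335 -0.994562 +1.580092 -0.334712 = +0.355152;  D = +0.287641+0.208317i
d^4_{0,1}: k∈[1..4] ⇒ +0.026176 -0.499042 +1.585686 -0.839743 = +0.273078;  D = +0.051791+0.268122i
d^4_{1,1}: k∈[0..3] ⇒ +0.003284 -0.156503 +0.994562 -1.053395 = -0.212051;  D = +0.113065-0.179394i
d^4_{2,1}: k∈[0..2] ⇒ -0.024833 +0.394527 -0.835730 = -0.466036;  D = +0.450938-0.117662i
d^4_{3,1}: k∈[0..1] ⇒ +0.082813 -0.438561 = -0.355747;  D = +0.312547+0.169914i
d^4_{4,1}: single k=0 term ⇒ -0.139176;  D = +0.043736+0.132126i
Y_4^{m'}(θ=0.5727,φ=4.66) and Σ D·Y over m':
  (-0.0274-0.4414i)·(+0.0373+0.0079i)  (-0.2534+0.3063i)·(+0.0262-0.1653i)  (-0.1924+0.0244i)·(-0.3854-0.0405i)  (+0.2876+0.2083i)·(-0.0219+0.4184i)  (+0.0518+0.2681i)·(-0.0770+0.0000i)  (+0.1131-0.1794i)·(+0.0219+0.4184i)  (+0.4509-0.1177i)·(-0.3854+0.0405i)  (+0.3125+0.1699i)·(-0.0262-0.1653i)  (+0.0437+0.1321i)·(+0.0373-0.0079i)
Y_4^1(R⁻¹ n̂) = -0.044727+0.182168i

Re=-0.0447 Im=0.1822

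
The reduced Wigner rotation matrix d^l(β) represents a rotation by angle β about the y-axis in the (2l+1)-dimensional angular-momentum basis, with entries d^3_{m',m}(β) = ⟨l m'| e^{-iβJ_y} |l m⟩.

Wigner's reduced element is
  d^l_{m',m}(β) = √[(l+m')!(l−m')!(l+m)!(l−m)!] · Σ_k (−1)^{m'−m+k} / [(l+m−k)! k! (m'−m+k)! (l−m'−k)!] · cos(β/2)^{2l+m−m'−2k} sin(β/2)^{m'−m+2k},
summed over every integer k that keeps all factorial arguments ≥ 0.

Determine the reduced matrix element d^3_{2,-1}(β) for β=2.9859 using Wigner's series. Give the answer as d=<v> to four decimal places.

d^3_{2,-1}(β=2.9859) via Wigner's sum:
With c≡cos(β/2)=0.077768 and s≡sin(β/2)=0.996972, N=[120·1·2·24]^{1/2}=75.894664
k∈{0,1} keeps every argument non-negative
  k=0: (−1)^3·75.8947/(12)·0.0778^3·0.9970^3 = -0.002948
  k=1: (−1)^4·75.8947/(24)·0.0778^1·0.9970^5 = +0.242222
d^3_{2,-1}(2.9859) = -0.002948 +0.242222 = +0.239274

d=0.2393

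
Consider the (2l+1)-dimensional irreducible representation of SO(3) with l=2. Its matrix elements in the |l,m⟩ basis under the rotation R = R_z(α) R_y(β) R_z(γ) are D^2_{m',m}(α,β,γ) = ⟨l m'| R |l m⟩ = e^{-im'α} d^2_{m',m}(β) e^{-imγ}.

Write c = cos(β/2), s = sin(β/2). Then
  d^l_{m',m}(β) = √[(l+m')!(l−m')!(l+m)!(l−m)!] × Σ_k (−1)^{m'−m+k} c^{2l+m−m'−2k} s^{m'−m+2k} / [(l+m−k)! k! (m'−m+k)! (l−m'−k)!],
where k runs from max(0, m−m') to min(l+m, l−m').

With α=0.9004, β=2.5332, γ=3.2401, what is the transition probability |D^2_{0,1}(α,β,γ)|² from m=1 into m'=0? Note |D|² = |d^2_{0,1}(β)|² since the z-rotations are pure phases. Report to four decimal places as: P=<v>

P=0.3299

Split into d^2_{0,1}(β=2.5332) × two z-phases.
With c≡cos(β/2)=0.299526 and s≡sin(β/2)=0.954088, N=[2·2·6·1]^{1/2}=4.898979
Admissible k: 1..2 (factorial args all ≥0)
  k=1: (−1)^0·4.8990/(2)·0.2995^3·0.9541^1 = +0.062801
  k=2: (−1)^1·4.8990/(2)·0.2995^1·0.9541^3 = -0.637201
d^2_{0,1}(2.5332) = +0.062801 -0.637201 = -0.574399
|D^2_{0,1}|² = |d^2_{0,1}(β)|² = (-0.574399)² = 0.329934 (the z-rotation phases have unit modulus)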